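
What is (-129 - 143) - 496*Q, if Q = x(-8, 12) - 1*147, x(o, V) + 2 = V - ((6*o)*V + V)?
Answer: -212064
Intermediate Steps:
x(o, V) = -2 - 6*V*o (x(o, V) = -2 + (V - ((6*o)*V + V)) = -2 + (V - (6*V*o + V)) = -2 + (V - (V + 6*V*o)) = -2 + (V + (-V - 6*V*o)) = -2 - 6*V*o)
Q = 427 (Q = (-2 - 6*12*(-8)) - 1*147 = (-2 + 576) - 147 = 574 - 147 = 427)
(-129 - 143) - 496*Q = (-129 - 143) - 496*427 = -272 - 211792 = -212064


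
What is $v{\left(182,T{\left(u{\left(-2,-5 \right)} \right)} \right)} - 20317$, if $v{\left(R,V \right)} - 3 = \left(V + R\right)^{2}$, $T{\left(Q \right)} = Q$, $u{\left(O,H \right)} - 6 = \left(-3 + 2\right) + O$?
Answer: $13911$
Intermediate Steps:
$u{\left(O,H \right)} = 5 + O$ ($u{\left(O,H \right)} = 6 + \left(\left(-3 + 2\right) + O\right) = 6 + \left(-1 + O\right) = 5 + O$)
$v{\left(R,V \right)} = 3 + \left(R + V\right)^{2}$ ($v{\left(R,V \right)} = 3 + \left(V + R\right)^{2} = 3 + \left(R + V\right)^{2}$)
$v{\left(182,T{\left(u{\left(-2,-5 \right)} \right)} \right)} - 20317 = \left(3 + \left(182 + \left(5 - 2\right)\right)^{2}\right) - 20317 = \left(3 + \left(182 + 3\right)^{2}\right) - 20317 = \left(3 + 185^{2}\right) - 20317 = \left(3 + 34225\right) - 20317 = 34228 - 20317 = 13911$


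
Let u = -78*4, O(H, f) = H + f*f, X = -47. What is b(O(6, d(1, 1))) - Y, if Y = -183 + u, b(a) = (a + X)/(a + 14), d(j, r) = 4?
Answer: 17795/36 ≈ 494.31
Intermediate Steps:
O(H, f) = H + f²
u = -312
b(a) = (-47 + a)/(14 + a) (b(a) = (a - 47)/(a + 14) = (-47 + a)/(14 + a))
Y = -495 (Y = -183 - 312 = -495)
b(O(6, d(1, 1))) - Y = (-47 + (6 + 4²))/(14 + (6 + 4²)) - 1*(-495) = (-47 + (6 + 16))/(14 + (6 + 16)) + 495 = (-47 + 22)/(14 + 22) + 495 = -25/36 + 495 = 17795/36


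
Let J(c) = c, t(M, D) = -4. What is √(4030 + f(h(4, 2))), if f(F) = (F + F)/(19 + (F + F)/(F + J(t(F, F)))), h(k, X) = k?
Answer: √4030 ≈ 63.482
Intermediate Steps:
f(F) = 2*F/(19 + 2*F/(-4 + F)) (f(F) = (F + F)/(19 + (F + F)/(F - 4)) = (2*F)/(19 + (2*F)/(-4 + F)) = (2*F)/(19 + 2*F/(-4 + F)) = 2*F/(19 + 2*F/(-4 + F)))
√(4030 + f(h(4, 2))) = √(4030 + 2*4*(-4 + 4)/(-76 + 21*4)) = √(4030 + 2*4*0/(-76 + 84)) = √(4030 + 2*4*0/8) = √(4030 + 2*4*(⅛)*0) = √(4030 + 0) = √4030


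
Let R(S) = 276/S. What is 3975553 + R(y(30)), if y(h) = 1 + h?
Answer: 123242419/31 ≈ 3.9756e+6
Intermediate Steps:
3975553 + R(y(30)) = 3975553 + 276/(1 + 30) = 3975553 + 276/31 = 123242419/31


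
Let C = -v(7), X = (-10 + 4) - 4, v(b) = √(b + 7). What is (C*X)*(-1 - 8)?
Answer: -90*√14 ≈ -336.75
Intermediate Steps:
v(b) = √(7 + b)
X = -10 (X = -6 - 4 = -10)
C = -√14 (C = -√(7 + 7) = -√14 ≈ -3.7417)
(C*X)*(-1 - 8) = (-√14*(-10))*(-1 - 8) = (10*√14)*(-9) = -90*√14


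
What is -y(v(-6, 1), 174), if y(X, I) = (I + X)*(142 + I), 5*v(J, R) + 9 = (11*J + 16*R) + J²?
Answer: -267652/5 ≈ -53530.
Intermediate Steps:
v(J, R) = -9/5 + J²/5 + 11*J/5 + 16*R/5 (v(J, R) = -9/5 + ((11*J + 16*R) + J²)/5 = -9/5 + (J² + 11*J + 16*R)/5 = -9/5 + (J²/5 + 11*J/5 + 16*R/5) = -9/5 + J²/5 + 11*J/5 + 16*R/5)
y(X, I) = (142 + I)*(I + X)
-y(v(-6, 1), 174) = -(174² + 142*174 + 142*(-9/5 + (⅕)*(-6)² + (11/5)*(-6) + (16/5)*1) + 174*(-9/5 + (⅕)*(-6)² + (11/5)*(-6) + (16/5)*1)) = -(30276 + 24708 + 142*(-9/5 + (⅕)*36 - 66/5 + 16/5) + 174*(-9/5 + (⅕)*36 - 66/5 + 16/5)) = -(30276 + 24708 + 142*(-9/5 + 36/5 - 66/5 + 16/5) + 174*(-9/5 + 36/5 - 66/5 + 16/5)) = -(30276 + 24708 + 142*(-23/5) + 174*(-23/5)) = -(30276 + 24708 - 3266/5 - 4002/5) = -1*267652/5 = -267652/5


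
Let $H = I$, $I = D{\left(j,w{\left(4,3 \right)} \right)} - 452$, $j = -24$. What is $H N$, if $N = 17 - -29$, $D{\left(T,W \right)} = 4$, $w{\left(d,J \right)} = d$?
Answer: $-20608$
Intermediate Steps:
$N = 46$ ($N = 17 + 29 = 46$)
$I = -448$ ($I = 4 - 452 = -448$)
$H = -448$
$H N = \left(-448\right) 46 = -20608$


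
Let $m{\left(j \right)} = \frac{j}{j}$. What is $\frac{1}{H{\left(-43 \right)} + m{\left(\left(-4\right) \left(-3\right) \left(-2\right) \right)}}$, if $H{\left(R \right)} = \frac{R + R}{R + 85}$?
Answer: $- \frac{21}{22} \approx -0.95455$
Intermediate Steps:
$m{\left(j \right)} = 1$
$H{\left(R \right)} = \frac{2 R}{85 + R}$
$\frac{1}{H{\left(-43 \right)} + m{\left(\left(-4\right) \left(-3\right) \left(-2\right) \right)}} = \frac{1}{2 \left(-43\right) \frac{1}{85 - 43} + 1} = \frac{1}{2 \left(-43\right) \frac{1}{42} + 1} = \frac{1}{- \frac{43}{21} + 1} = \frac{1}{- \frac{22}{21}} = - \frac{21}{22}$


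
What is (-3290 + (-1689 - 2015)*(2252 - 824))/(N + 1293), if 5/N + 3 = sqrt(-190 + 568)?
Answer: -1262634888732/308475523 + 39694515*sqrt(42)/308475523 ≈ -4092.3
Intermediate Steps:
N = 5/(-3 + 3*sqrt(42)) (N = 5/(-3 + sqrt(-190 + 568)) = 5/(-3 + sqrt(378)) = 5/(-3 + 3*sqrt(42)) ≈ 0.30410)
(-3290 + (-1689 - 2015)*(2252 - 824))/(N + 1293) = (-3290 + (-1689 - 2015)*(2252 - 824))/((5/123 + 5*sqrt(42)/123) + 1293) = (-3290 - 3704*1428)/(159044/123 + 5*sqrt(42)/123) = (-3290 - 5289312)/(159044/123 + 5*sqrt(42)/123) = -5292602/(159044/123 + 5*sqrt(42)/123)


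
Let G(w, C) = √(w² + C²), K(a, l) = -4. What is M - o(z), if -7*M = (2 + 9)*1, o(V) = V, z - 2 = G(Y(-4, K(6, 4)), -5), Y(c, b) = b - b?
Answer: -60/7 ≈ -8.5714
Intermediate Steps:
Y(c, b) = 0
G(w, C) = √(C² + w²)
z = 7 (z = 2 + √((-5)² + 0²) = 2 + √(25 + 0) = 2 + √25 = 2 + 5 = 7)
M = -11/7 (M = -(2 + 9)/7 = -11/7 ≈ -1.5714)
M - o(z) = -11/7 - 1*7 = -11/7 - 7 = -60/7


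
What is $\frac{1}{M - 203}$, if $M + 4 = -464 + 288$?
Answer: $- \frac{1}{383} \approx -0.002611$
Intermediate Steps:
$M = -180$ ($M = -4 + \left(-464 + 288\right) = -4 - 176 = -180$)
$\frac{1}{M - 203} = \frac{1}{-180 - 203} = \frac{1}{-383} = - \frac{1}{383}$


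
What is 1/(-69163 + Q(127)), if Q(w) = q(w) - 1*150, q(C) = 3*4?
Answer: -1/69301 ≈ -1.4430e-5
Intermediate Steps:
q(C) = 12
Q(w) = -138 (Q(w) = 12 - 1*150 = 12 - 150 = -138)
1/(-69163 + Q(127)) = 1/(-69163 - 138) = 1/(-69301) = -1/69301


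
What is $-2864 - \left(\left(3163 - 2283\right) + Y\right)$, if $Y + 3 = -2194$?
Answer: $-1547$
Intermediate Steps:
$Y = -2197$ ($Y = -3 - 2194 = -2197$)
$-2864 - \left(\left(3163 - 2283\right) + Y\right) = -2864 - \left(\left(3163 - 2283\right) - 2197\right) = -2864 - \left(880 - 2197\right) = -2864 - -1317 = -2864 + 1317 = -1547$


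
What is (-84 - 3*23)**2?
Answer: 23409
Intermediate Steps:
(-84 - 3*23)**2 = (-84 - 69)**2 = (-153)**2 = 23409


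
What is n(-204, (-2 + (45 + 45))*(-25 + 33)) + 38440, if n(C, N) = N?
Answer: 39144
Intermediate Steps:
n(-204, (-2 + (45 + 45))*(-25 + 33)) + 38440 = (-2 + (45 + 45))*(-25 + 33) + 38440 = (-2 + 90)*8 + 38440 = 88*8 + 38440 = 704 + 38440 = 39144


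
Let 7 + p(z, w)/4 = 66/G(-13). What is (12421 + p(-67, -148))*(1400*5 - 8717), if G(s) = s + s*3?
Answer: -276510831/13 ≈ -2.1270e+7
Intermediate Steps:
G(s) = 4*s (G(s) = s + 3*s = 4*s)
p(z, w) = -430/13 (p(z, w) = -28 + 4*(66/((4*(-13)))) = -28 + 4*(66/(-52)) = -28 + 4*(66*(-1/52)) = -28 + 4*(-33/26) = -28 - 66/13 = -430/13)
(12421 + p(-67, -148))*(1400*5 - 8717) = (12421 - 430/13)*(1400*5 - 8717) = 161043*(7000 - 8717)/13 = (161043/13)*(-1717) = -276510831/13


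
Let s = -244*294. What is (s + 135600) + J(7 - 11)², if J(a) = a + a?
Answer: 63928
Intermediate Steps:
s = -71736
J(a) = 2*a
(s + 135600) + J(7 - 11)² = (-71736 + 135600) + (2*(7 - 11))² = 63864 + (2*(-4))² = 63864 + (-8)² = 63864 + 64 = 63928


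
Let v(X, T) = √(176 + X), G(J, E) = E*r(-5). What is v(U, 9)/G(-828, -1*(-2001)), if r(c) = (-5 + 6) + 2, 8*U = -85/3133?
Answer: 3*√37915566/8358844 ≈ 0.0022100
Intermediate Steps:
U = -85/25064 (U = (-85/3133)/8 = (-85*1/3133)/8 = (⅛)*(-85/3133) = -85/25064 ≈ -0.0033913)
r(c) = 3 (r(c) = 1 + 2 = 3)
G(J, E) = 3*E (G(J, E) = E*3 = 3*E)
v(U, 9)/G(-828, -1*(-2001)) = √(176 - 85/25064)/((3*(-1*(-2001)))) = √(4411179/25064)/((3*2001)) = (27*√37915566/12532)/6003 = (27*√37915566/12532)*(1/6003) = 3*√37915566/8358844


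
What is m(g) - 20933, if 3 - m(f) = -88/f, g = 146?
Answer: -1527846/73 ≈ -20929.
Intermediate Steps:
m(f) = 3 + 88/f (m(f) = 3 - (-88)/f = 3 + 88/f)
m(g) - 20933 = (3 + 88/146) - 20933 = (3 + 88*(1/146)) - 20933 = (3 + 44/73) - 20933 = 263/73 - 20933 = -1527846/73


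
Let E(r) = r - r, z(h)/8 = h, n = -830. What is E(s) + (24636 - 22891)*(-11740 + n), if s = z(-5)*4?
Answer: -21934650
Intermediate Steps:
z(h) = 8*h
s = -160 (s = (8*(-5))*4 = -40*4 = -160)
E(r) = 0
E(s) + (24636 - 22891)*(-11740 + n) = 0 + (24636 - 22891)*(-11740 - 830) = 0 + 1745*(-12570) = 0 - 21934650 = -21934650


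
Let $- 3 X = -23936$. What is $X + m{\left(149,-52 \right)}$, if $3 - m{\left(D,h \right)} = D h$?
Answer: $\frac{47189}{3} \approx 15730.0$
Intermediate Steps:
$X = \frac{23936}{3}$ ($X = \left(- \frac{1}{3}\right) \left(-23936\right) = \frac{23936}{3} \approx 7978.7$)
$m{\left(D,h \right)} = 3 - D h$
$X + m{\left(149,-52 \right)} = \frac{23936}{3} - \left(-3 + 149 \left(-52\right)\right) = \frac{23936}{3} + \left(3 + 7748\right) = \frac{23936}{3} + 7751 = \frac{47189}{3}$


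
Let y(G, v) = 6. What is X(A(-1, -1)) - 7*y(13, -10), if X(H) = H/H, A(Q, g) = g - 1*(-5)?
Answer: -41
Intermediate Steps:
A(Q, g) = 5 + g (A(Q, g) = g + 5 = 5 + g)
X(H) = 1
X(A(-1, -1)) - 7*y(13, -10) = 1 - 7*6 = 1 - 42 = -41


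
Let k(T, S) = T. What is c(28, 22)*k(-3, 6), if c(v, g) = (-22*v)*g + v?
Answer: 40572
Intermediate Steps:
c(v, g) = v - 22*g*v (c(v, g) = -22*g*v + v = v - 22*g*v)
c(28, 22)*k(-3, 6) = (28*(1 - 22*22))*(-3) = (28*(1 - 484))*(-3) = (28*(-483))*(-3) = -13524*(-3) = 40572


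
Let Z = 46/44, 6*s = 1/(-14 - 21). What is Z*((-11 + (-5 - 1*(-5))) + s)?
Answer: -53153/4620 ≈ -11.505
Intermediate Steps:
s = -1/210 (s = 1/(6*(-14 - 21)) = (⅙)/(-35) = (⅙)*(-1/35) = -1/210 ≈ -0.0047619)
Z = 23/22 (Z = 46*(1/44) = 23/22 ≈ 1.0455)
Z*((-11 + (-5 - 1*(-5))) + s) = 23*((-11 + (-5 - 1*(-5))) - 1/210)/22 = 23*((-11 + (-5 + 5)) - 1/210)/22 = 23*((-11 + 0) - 1/210)/22 = 23*(-11 - 1/210)/22 = (23/22)*(-2311/210) = -53153/4620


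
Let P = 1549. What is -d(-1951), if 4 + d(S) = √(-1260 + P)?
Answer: -13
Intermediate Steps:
d(S) = 13 (d(S) = -4 + √(-1260 + 1549) = -4 + √289 = -4 + 17 = 13)
-d(-1951) = -1*13 = -13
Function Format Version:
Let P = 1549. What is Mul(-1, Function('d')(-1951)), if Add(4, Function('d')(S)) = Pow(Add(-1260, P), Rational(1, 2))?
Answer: -13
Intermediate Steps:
Function('d')(S) = 13 (Function('d')(S) = Add(-4, Pow(Add(-1260, 1549), Rational(1, 2))) = Add(-4, Pow(289, Rational(1, 2))) = Add(-4, 17) = 13)
Mul(-1, Function('d')(-1951)) = Mul(-1, 13) = -13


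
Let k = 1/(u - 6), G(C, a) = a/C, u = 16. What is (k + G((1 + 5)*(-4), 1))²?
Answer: 49/14400 ≈ 0.0034028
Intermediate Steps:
k = ⅒ (k = 1/(16 - 6) = 1/10 = ⅒ ≈ 0.10000)
(k + G((1 + 5)*(-4), 1))² = (⅒ + 1/((1 + 5)*(-4)))² = (⅒ + 1/(6*(-4)))² = (⅒ + 1/(-24))² = (⅒ + 1*(-1/24))² = (⅒ - 1/24)² = (7/120)² = 49/14400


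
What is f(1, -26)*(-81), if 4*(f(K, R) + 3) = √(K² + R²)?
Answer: 243 - 81*√677/4 ≈ -283.89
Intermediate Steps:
f(K, R) = -3 + √(K² + R²)/4
f(1, -26)*(-81) = (-3 + √(1² + (-26)²)/4)*(-81) = (-3 + √(1 + 676)/4)*(-81) = (-3 + √677/4)*(-81) = 243 - 81*√677/4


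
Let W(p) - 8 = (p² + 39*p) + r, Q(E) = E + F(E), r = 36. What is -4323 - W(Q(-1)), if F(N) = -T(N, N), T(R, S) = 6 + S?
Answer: -4169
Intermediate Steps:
F(N) = -6 - N (F(N) = -(6 + N) = -6 - N)
Q(E) = -6 (Q(E) = E + (-6 - E) = -6)
W(p) = 44 + p² + 39*p (W(p) = 8 + ((p² + 39*p) + 36) = 8 + (36 + p² + 39*p) = 44 + p² + 39*p)
-4323 - W(Q(-1)) = -4323 - (44 + (-6)² + 39*(-6)) = -4323 - (44 + 36 - 234) = -4323 - 1*(-154) = -4323 + 154 = -4169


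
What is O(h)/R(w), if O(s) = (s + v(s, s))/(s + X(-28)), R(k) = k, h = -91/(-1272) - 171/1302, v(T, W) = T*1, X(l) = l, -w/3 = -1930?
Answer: 3301/4484457483 ≈ 7.3610e-7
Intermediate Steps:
w = 5790 (w = -3*(-1930) = 5790)
v(T, W) = T
h = -16505/276024 (h = -91*(-1/1272) - 171*1/1302 = 91/1272 - 57/434 = -16505/276024 ≈ -0.059795)
O(s) = 2*s/(-28 + s) (O(s) = (s + s)/(s - 28) = (2*s)/(-28 + s) = 2*s/(-28 + s))
O(h)/R(w) = (2*(-16505/276024)/(-28 - 16505/276024))/5790 = (2*(-16505/276024)/(-7745177/276024))*(1/5790) = (2*(-16505/276024)*(-276024/7745177))*(1/5790) = (33010/7745177)*(1/5790) = 3301/4484457483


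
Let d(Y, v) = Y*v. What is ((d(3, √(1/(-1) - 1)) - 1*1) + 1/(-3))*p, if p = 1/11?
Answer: -4/33 + 3*I*√2/11 ≈ -0.12121 + 0.38569*I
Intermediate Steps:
p = 1/11 ≈ 0.090909
((d(3, √(1/(-1) - 1)) - 1*1) + 1/(-3))*p = ((3*√(1/(-1) - 1) - 1*1) + 1/(-3))*(1/11) = ((3*√(-1 - 1) - 1) - ⅓)*(1/11) = ((3*√(-2) - 1) - ⅓)*(1/11) = ((3*(I*√2) - 1) - ⅓)*(1/11) = ((3*I*√2 - 1) - ⅓)*(1/11) = ((-1 + 3*I*√2) - ⅓)*(1/11) = (-4/3 + 3*I*√2)*(1/11) = -4/33 + 3*I*√2/11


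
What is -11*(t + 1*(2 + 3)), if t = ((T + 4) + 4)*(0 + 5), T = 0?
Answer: -495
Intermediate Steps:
t = 40 (t = ((0 + 4) + 4)*(0 + 5) = (4 + 4)*5 = 8*5 = 40)
-11*(t + 1*(2 + 3)) = -11*(40 + 1*(2 + 3)) = -11*(40 + 1*5) = -11*(40 + 5) = -11*45 = -495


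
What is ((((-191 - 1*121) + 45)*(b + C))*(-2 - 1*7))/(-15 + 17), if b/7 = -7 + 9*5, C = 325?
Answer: 1420173/2 ≈ 7.1009e+5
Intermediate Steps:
b = 266 (b = 7*(-7 + 9*5) = 7*(-7 + 45) = 7*38 = 266)
((((-191 - 1*121) + 45)*(b + C))*(-2 - 1*7))/(-15 + 17) = ((((-191 - 1*121) + 45)*(266 + 325))*(-2 - 1*7))/(-15 + 17) = ((((-191 - 121) + 45)*591)*(-2 - 7))/2 = (((-312 + 45)*591)*(-9))/2 = (-267*591*(-9))/2 = (-157797*(-9))/2 = (½)*1420173 = 1420173/2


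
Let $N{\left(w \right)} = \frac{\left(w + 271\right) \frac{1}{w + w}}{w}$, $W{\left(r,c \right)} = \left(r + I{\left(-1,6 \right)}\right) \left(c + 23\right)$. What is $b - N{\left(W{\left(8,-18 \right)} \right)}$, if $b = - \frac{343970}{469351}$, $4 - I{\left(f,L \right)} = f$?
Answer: $- \frac{1532124218}{1983007975} \approx -0.77263$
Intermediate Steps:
$I{\left(f,L \right)} = 4 - f$
$W{\left(r,c \right)} = \left(5 + r\right) \left(23 + c\right)$ ($W{\left(r,c \right)} = \left(r + \left(4 - -1\right)\right) \left(c + 23\right) = \left(r + \left(4 + 1\right)\right) \left(23 + c\right) = \left(r + 5\right) \left(23 + c\right) = \left(5 + r\right) \left(23 + c\right)$)
$N{\left(w \right)} = \frac{271 + w}{2 w^{2}}$ ($N{\left(w \right)} = \frac{\left(271 + w\right) \frac{1}{2 w}}{w} = \frac{\frac{1}{2} \frac{1}{w} \left(271 + w\right)}{w} = \frac{271 + w}{2 w^{2}}$)
$b = - \frac{343970}{469351} \approx -0.73286$
$b - N{\left(W{\left(8,-18 \right)} \right)} = - \frac{343970}{469351} - \frac{271 + \left(115 + 5 \left(-18\right) + 23 \cdot 8 - 144\right)}{2 \left(115 + 5 \left(-18\right) + 23 \cdot 8 - 144\right)^{2}} = - \frac{343970}{469351} - \frac{271 + \left(115 - 90 + 184 - 144\right)}{2 \left(115 - 90 + 184 - 144\right)^{2}} = - \frac{343970}{469351} - \frac{271 + 65}{2 \cdot 4225} = - \frac{343970}{469351} - \frac{1}{2} \cdot \frac{1}{4225} \cdot 336 = - \frac{343970}{469351} - \frac{168}{4225} = - \frac{1532124218}{1983007975}$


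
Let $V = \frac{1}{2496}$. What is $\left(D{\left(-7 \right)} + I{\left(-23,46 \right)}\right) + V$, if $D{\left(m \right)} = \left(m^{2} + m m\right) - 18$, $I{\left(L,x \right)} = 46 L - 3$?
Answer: $- \frac{2448575}{2496} \approx -981.0$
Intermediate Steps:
$I{\left(L,x \right)} = -3 + 46 L$
$D{\left(m \right)} = -18 + 2 m^{2}$ ($D{\left(m \right)} = \left(m^{2} + m^{2}\right) - 18 = 2 m^{2} - 18 = -18 + 2 m^{2}$)
$V = \frac{1}{2496} \approx 0.00040064$
$\left(D{\left(-7 \right)} + I{\left(-23,46 \right)}\right) + V = \left(\left(-18 + 2 \left(-7\right)^{2}\right) + \left(-3 + 46 \left(-23\right)\right)\right) + \frac{1}{2496} = \left(\left(-18 + 2 \cdot 49\right) - 1061\right) + \frac{1}{2496} = \left(\left(-18 + 98\right) - 1061\right) + \frac{1}{2496} = \left(80 - 1061\right) + \frac{1}{2496} = -981 + \frac{1}{2496} = - \frac{2448575}{2496}$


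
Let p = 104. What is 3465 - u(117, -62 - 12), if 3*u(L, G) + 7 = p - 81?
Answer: 10379/3 ≈ 3459.7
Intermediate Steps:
u(L, G) = 16/3 (u(L, G) = -7/3 + (104 - 81)/3 = -7/3 + (⅓)*23 = -7/3 + 23/3 = 16/3)
3465 - u(117, -62 - 12) = 3465 - 1*16/3 = 3465 - 16/3 = 10379/3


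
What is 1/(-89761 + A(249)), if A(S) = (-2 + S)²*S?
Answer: 1/15101480 ≈ 6.6219e-8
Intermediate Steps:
A(S) = S*(-2 + S)²
1/(-89761 + A(249)) = 1/(-89761 + 249*(-2 + 249)²) = 1/(-89761 + 249*247²) = 1/(-89761 + 249*61009) = 1/(-89761 + 15191241) = 1/15101480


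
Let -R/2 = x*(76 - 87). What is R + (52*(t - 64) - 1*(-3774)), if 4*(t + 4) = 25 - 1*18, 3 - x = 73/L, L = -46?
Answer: 9888/23 ≈ 429.91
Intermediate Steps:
x = 211/46 (x = 3 - 73/(-46) = 3 - 73*(-1)/46 = 3 - 1*(-73/46) = 3 + 73/46 = 211/46 ≈ 4.5870)
t = -9/4 (t = -4 + (25 - 1*18)/4 = -4 + (25 - 18)/4 = -4 + (1/4)*7 = -4 + 7/4 = -9/4 ≈ -2.2500)
R = 2321/23 (R = -211*(76 - 87)/23 = -211*(-11)/23 = -2*(-2321/46) = 2321/23 ≈ 100.91)
R + (52*(t - 64) - 1*(-3774)) = 2321/23 + (52*(-9/4 - 64) - 1*(-3774)) = 2321/23 + (52*(-265/4) + 3774) = 2321/23 + (-3445 + 3774) = 2321/23 + 329 = 9888/23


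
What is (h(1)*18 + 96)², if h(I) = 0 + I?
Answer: 12996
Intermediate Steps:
h(I) = I
(h(1)*18 + 96)² = (1*18 + 96)² = (18 + 96)² = 114² = 12996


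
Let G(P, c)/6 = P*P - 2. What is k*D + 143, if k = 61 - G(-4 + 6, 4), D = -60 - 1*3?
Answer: -2944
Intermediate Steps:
D = -63 (D = -60 - 3 = -63)
G(P, c) = -12 + 6*P² (G(P, c) = 6*(P*P - 2) = 6*(P² - 2) = 6*(-2 + P²) = -12 + 6*P²)
k = 49 (k = 61 - (-12 + 6*(-4 + 6)²) = 61 - (-12 + 6*2²) = 61 - (-12 + 6*4) = 61 - (-12 + 24) = 61 - 1*12 = 61 - 12 = 49)
k*D + 143 = 49*(-63) + 143 = -3087 + 143 = -2944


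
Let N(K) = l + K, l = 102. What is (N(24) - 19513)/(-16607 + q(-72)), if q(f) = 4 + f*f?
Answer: 19387/11419 ≈ 1.6978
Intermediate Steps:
N(K) = 102 + K
q(f) = 4 + f**2
(N(24) - 19513)/(-16607 + q(-72)) = ((102 + 24) - 19513)/(-16607 + (4 + (-72)**2)) = (126 - 19513)/(-16607 + (4 + 5184)) = -19387/(-16607 + 5188) = -19387/(-11419) = -19387*(-1/11419) = 19387/11419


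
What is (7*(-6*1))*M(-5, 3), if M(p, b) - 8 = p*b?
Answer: 294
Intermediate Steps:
M(p, b) = 8 + b*p (M(p, b) = 8 + p*b = 8 + b*p)
(7*(-6*1))*M(-5, 3) = (7*(-6*1))*(8 + 3*(-5)) = (7*(-6))*(8 - 15) = -42*(-7) = 294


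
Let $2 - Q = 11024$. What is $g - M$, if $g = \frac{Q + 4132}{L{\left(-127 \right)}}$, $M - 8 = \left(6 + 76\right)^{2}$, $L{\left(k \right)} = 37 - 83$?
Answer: $- \frac{151391}{23} \approx -6582.2$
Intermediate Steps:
$Q = -11022$ ($Q = 2 - 11024 = -11022$)
$L{\left(k \right)} = -46$
$M = 6732$ ($M = 8 + \left(6 + 76\right)^{2} = 8 + 82^{2} = 8 + 6724 = 6732$)
$g = \frac{3445}{23}$ ($g = \frac{-11022 + 4132}{-46} = \left(-6890\right) \left(- \frac{1}{46}\right) = \frac{3445}{23} \approx 149.78$)
$g - M = \frac{3445}{23} - 6732 = - \frac{151391}{23}$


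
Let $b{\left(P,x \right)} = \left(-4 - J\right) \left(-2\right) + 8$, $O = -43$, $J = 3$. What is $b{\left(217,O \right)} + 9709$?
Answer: $9731$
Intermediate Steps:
$b{\left(P,x \right)} = 22$ ($b{\left(P,x \right)} = \left(-4 - 3\right) \left(-2\right) + 8 = \left(-7\right) \left(-2\right) + 8 = 14 + 8 = 22$)
$b{\left(217,O \right)} + 9709 = 22 + 9709 = 9731$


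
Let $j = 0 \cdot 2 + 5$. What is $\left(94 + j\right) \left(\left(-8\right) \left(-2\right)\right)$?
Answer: $1584$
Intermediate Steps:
$j = 5$ ($j = 0 + 5 = 5$)
$\left(94 + j\right) \left(\left(-8\right) \left(-2\right)\right) = \left(94 + 5\right) \left(\left(-8\right) \left(-2\right)\right) = 99 \cdot 16 = 1584$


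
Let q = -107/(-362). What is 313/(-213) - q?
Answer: -136097/77106 ≈ -1.7651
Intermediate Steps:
q = 107/362 (q = -107*(-1/362) = 107/362 ≈ 0.29558)
313/(-213) - q = 313/(-213) - 1*107/362 = 313*(-1/213) - 107/362 = -313/213 - 107/362 = -136097/77106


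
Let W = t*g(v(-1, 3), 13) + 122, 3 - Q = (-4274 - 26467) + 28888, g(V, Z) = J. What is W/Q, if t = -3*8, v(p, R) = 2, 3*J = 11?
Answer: 17/928 ≈ 0.018319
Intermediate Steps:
J = 11/3 (J = (⅓)*11 = 11/3 ≈ 3.6667)
g(V, Z) = 11/3
t = -24
Q = 1856 (Q = 3 - ((-4274 - 26467) + 28888) = 3 - (-30741 + 28888) = 3 - 1*(-1853) = 3 + 1853 = 1856)
W = 34 (W = -24*11/3 + 122 = -88 + 122 = 34)
W/Q = 34/1856 = 34*(1/1856) = 17/928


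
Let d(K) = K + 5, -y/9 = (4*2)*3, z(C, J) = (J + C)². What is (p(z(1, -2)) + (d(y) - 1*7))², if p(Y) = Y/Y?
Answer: 47089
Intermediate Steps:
z(C, J) = (C + J)²
y = -216 (y = -9*4*2*3 = -72*3 = -9*24 = -216)
d(K) = 5 + K
p(Y) = 1
(p(z(1, -2)) + (d(y) - 1*7))² = (1 + ((5 - 216) - 1*7))² = (1 + (-211 - 7))² = (1 - 218)² = (-217)² = 47089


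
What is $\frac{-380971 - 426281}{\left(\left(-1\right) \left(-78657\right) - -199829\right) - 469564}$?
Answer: $\frac{403626}{95539} \approx 4.2247$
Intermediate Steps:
$\frac{-380971 - 426281}{\left(\left(-1\right) \left(-78657\right) - -199829\right) - 469564} = - \frac{807252}{\left(78657 + 199829\right) - 469564} = - \frac{807252}{278486 - 469564} = - \frac{807252}{-191078} = \left(-807252\right) \left(- \frac{1}{191078}\right) = \frac{403626}{95539}$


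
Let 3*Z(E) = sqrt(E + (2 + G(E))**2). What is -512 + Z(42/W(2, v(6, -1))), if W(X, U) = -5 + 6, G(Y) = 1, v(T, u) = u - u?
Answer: -512 + sqrt(51)/3 ≈ -509.62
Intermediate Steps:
v(T, u) = 0
W(X, U) = 1
Z(E) = sqrt(9 + E)/3 (Z(E) = sqrt(E + (2 + 1)**2)/3 = sqrt(E + 3**2)/3 = sqrt(E + 9)/3 = sqrt(9 + E)/3)
-512 + Z(42/W(2, v(6, -1))) = -512 + sqrt(9 + 42/1)/3 = -512 + sqrt(9 + 42*1)/3 = -512 + sqrt(9 + 42)/3 = -512 + sqrt(51)/3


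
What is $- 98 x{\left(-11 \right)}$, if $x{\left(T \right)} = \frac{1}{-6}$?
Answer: $\frac{49}{3} \approx 16.333$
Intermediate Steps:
$x{\left(T \right)} = - \frac{1}{6}$
$- 98 x{\left(-11 \right)} = \left(-98\right) \left(- \frac{1}{6}\right) = \frac{49}{3}$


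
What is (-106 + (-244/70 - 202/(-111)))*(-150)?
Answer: 4182820/259 ≈ 16150.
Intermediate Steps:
(-106 + (-244/70 - 202/(-111)))*(-150) = (-106 + (-244*1/70 - 202*(-1/111)))*(-150) = (-106 + (-122/35 + 202/111))*(-150) = (-106 - 6472/3885)*(-150) = -418282/3885*(-150) = 4182820/259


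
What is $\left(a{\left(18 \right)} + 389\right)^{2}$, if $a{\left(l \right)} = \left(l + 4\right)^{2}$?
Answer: $762129$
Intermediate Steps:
$a{\left(l \right)} = \left(4 + l\right)^{2}$
$\left(a{\left(18 \right)} + 389\right)^{2} = \left(\left(4 + 18\right)^{2} + 389\right)^{2} = \left(22^{2} + 389\right)^{2} = \left(484 + 389\right)^{2} = 873^{2} = 762129$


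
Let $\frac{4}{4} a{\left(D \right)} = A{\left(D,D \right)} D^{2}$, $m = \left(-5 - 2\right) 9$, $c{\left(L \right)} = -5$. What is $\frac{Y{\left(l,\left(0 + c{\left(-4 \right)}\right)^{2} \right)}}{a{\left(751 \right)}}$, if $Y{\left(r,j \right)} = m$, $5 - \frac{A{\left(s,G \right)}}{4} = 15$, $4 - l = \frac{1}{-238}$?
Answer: $\frac{63}{22560040} \approx 2.7925 \cdot 10^{-6}$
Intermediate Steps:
$m = -63$ ($m = \left(-7\right) 9 = -63$)
$l = \frac{953}{238}$ ($l = 4 - \frac{1}{-238} = 4 - - \frac{1}{238} = 4 + \frac{1}{238} = \frac{953}{238} \approx 4.0042$)
$A{\left(s,G \right)} = -40$ ($A{\left(s,G \right)} = 20 - 60 = -40$)
$Y{\left(r,j \right)} = -63$
$a{\left(D \right)} = - 40 D^{2}$
$\frac{Y{\left(l,\left(0 + c{\left(-4 \right)}\right)^{2} \right)}}{a{\left(751 \right)}} = - \frac{63}{\left(-40\right) 751^{2}} = - \frac{63}{\left(-40\right) 564001} = - \frac{63}{-22560040} = \left(-63\right) \left(- \frac{1}{22560040}\right) = \frac{63}{22560040}$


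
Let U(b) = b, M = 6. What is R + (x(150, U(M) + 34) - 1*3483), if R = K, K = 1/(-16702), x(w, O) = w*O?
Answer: 42038933/16702 ≈ 2517.0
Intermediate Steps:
x(w, O) = O*w
K = -1/16702 ≈ -5.9873e-5
R = -1/16702 ≈ -5.9873e-5
R + (x(150, U(M) + 34) - 1*3483) = -1/16702 + ((6 + 34)*150 - 1*3483) = -1/16702 + (40*150 - 3483) = -1/16702 + (6000 - 3483) = -1/16702 + 2517 = 42038933/16702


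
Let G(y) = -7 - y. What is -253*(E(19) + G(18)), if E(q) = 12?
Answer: 3289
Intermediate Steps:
-253*(E(19) + G(18)) = -253*(12 + (-7 - 1*18)) = -253*(12 + (-7 - 18)) = -253*(12 - 25) = -253*(-13) = 3289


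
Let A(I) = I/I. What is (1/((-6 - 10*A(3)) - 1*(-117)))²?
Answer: 1/10201 ≈ 9.8030e-5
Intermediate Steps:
A(I) = 1
(1/((-6 - 10*A(3)) - 1*(-117)))² = (1/((-6 - 10*1) - 1*(-117)))² = (1/((-6 - 10) + 117))² = (1/(-16 + 117))² = (1/101)² = 1/10201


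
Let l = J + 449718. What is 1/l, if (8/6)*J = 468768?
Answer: 1/801294 ≈ 1.2480e-6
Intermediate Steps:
J = 351576 (J = (¾)*468768 = 351576)
l = 801294 (l = 351576 + 449718 = 801294)
1/l = 1/801294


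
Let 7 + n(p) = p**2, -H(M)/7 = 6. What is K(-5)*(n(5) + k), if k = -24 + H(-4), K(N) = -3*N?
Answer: -720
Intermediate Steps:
H(M) = -42 (H(M) = -7*6 = -42)
n(p) = -7 + p**2
k = -66 (k = -24 - 42 = -66)
K(-5)*(n(5) + k) = (-3*(-5))*((-7 + 5**2) - 66) = 15*((-7 + 25) - 66) = 15*(18 - 66) = 15*(-48) = -720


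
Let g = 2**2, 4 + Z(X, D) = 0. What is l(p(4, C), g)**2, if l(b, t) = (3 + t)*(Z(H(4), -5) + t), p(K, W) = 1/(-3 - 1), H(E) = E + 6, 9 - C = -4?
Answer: 0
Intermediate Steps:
C = 13 (C = 9 - 1*(-4) = 9 + 4 = 13)
H(E) = 6 + E
Z(X, D) = -4 (Z(X, D) = -4 + 0 = -4)
p(K, W) = -1/4 (p(K, W) = 1/(-4) = -1/4)
g = 4
l(b, t) = (-4 + t)*(3 + t) (l(b, t) = (3 + t)*(-4 + t) = (-4 + t)*(3 + t))
l(p(4, C), g)**2 = (-12 + 4**2 - 1*4)**2 = (-12 + 16 - 4)**2 = 0**2 = 0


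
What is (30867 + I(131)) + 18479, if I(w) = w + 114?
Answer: 49591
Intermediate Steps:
I(w) = 114 + w
(30867 + I(131)) + 18479 = (30867 + (114 + 131)) + 18479 = (30867 + 245) + 18479 = 31112 + 18479 = 49591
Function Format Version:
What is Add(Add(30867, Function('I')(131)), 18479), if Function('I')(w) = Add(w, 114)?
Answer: 49591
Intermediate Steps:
Function('I')(w) = Add(114, w)
Add(Add(30867, Function('I')(131)), 18479) = Add(Add(30867, Add(114, 131)), 18479) = Add(Add(30867, 245), 18479) = Add(31112, 18479) = 49591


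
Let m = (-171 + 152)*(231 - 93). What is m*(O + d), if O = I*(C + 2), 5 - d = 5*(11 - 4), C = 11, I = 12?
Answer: -330372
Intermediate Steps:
d = -30 (d = 5 - 5*(11 - 4) = 5 - 5*7 = 5 - 1*35 = 5 - 35 = -30)
m = -2622 (m = -19*138 = -2622)
O = 156 (O = 12*(11 + 2) = 12*13 = 156)
m*(O + d) = -2622*(156 - 30) = -2622*126 = -330372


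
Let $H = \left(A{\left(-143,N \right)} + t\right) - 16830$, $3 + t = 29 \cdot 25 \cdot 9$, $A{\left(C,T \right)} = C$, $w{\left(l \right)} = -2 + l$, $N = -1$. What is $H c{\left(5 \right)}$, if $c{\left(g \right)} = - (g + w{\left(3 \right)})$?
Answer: $62706$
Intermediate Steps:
$t = 6522$ ($t = -3 + 29 \cdot 25 \cdot 9 = -3 + 725 \cdot 9 = -3 + 6525 = 6522$)
$c{\left(g \right)} = -1 - g$ ($c{\left(g \right)} = - (g + \left(-2 + 3\right)) = - (g + 1) = - (1 + g) = -1 - g$)
$H = -10451$ ($H = \left(-143 + 6522\right) - 16830 = 6379 - 16830 = -10451$)
$H c{\left(5 \right)} = - 10451 \left(-1 - 5\right) = \left(-10451\right) \left(-6\right) = 62706$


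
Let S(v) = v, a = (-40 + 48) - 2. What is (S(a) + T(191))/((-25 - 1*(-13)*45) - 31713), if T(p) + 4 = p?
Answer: -193/31153 ≈ -0.0061952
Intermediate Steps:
T(p) = -4 + p
a = 6 (a = 8 - 2 = 6)
(S(a) + T(191))/((-25 - 1*(-13)*45) - 31713) = (6 + (-4 + 191))/((-25 - 1*(-13)*45) - 31713) = (6 + 187)/((-25 + 13*45) - 31713) = 193/((-25 + 585) - 31713) = 193/(560 - 31713) = 193/(-31153) = 193*(-1/31153) = -193/31153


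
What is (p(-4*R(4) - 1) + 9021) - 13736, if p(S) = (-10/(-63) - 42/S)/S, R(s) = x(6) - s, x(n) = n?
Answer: -2673709/567 ≈ -4715.5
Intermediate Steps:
R(s) = 6 - s
p(S) = (10/63 - 42/S)/S (p(S) = (-10*(-1/63) - 42/S)/S = (10/63 - 42/S)/S)
(p(-4*R(4) - 1) + 9021) - 13736 = (2*(-1323 + 5*(-4*(6 - 1*4) - 1))/(63*(-4*(6 - 1*4) - 1)**2) + 9021) - 13736 = (2*(-1323 + 5*(-4*(6 - 4) - 1))/(63*(-4*(6 - 4) - 1)**2) + 9021) - 13736 = (2*(-1323 + 5*(-4*2 - 1))/(63*(-4*2 - 1)**2) + 9021) - 13736 = (2*(-1323 + 5*(-8 - 1))/(63*(-8 - 1)**2) + 9021) - 13736 = ((2/63)*(-1323 + 5*(-9))/(-9)**2 + 9021) - 13736 = ((2/63)*(1/81)*(-1323 - 45) + 9021) - 13736 = ((2/63)*(1/81)*(-1368) + 9021) - 13736 = (-304/567 + 9021) - 13736 = 5114603/567 - 13736 = -2673709/567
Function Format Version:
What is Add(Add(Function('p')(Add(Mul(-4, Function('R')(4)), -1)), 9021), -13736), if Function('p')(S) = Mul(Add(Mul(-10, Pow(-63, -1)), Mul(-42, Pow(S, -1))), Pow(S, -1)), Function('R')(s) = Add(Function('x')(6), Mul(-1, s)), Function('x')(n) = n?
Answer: Rational(-2673709, 567) ≈ -4715.5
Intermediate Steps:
Function('R')(s) = Add(6, Mul(-1, s))
Function('p')(S) = Mul(Pow(S, -1), Add(Rational(10, 63), Mul(-42, Pow(S, -1)))) (Function('p')(S) = Mul(Add(Mul(-10, Rational(-1, 63)), Mul(-42, Pow(S, -1))), Pow(S, -1)) = Mul(Add(Rational(10, 63), Mul(-42, Pow(S, -1))), Pow(S, -1)) = Mul(Pow(S, -1), Add(Rational(10, 63), Mul(-42, Pow(S, -1)))))
Add(Add(Function('p')(Add(Mul(-4, Function('R')(4)), -1)), 9021), -13736) = Add(Add(Mul(Rational(2, 63), Pow(Add(Mul(-4, Add(6, Mul(-1, 4))), -1), -2), Add(-1323, Mul(5, Add(Mul(-4, Add(6, Mul(-1, 4))), -1)))), 9021), -13736) = Add(Add(Mul(Rational(2, 63), Pow(Add(Mul(-4, Add(6, -4)), -1), -2), Add(-1323, Mul(5, Add(Mul(-4, Add(6, -4)), -1)))), 9021), -13736) = Add(Add(Mul(Rational(2, 63), Pow(Add(Mul(-4, 2), -1), -2), Add(-1323, Mul(5, Add(Mul(-4, 2), -1)))), 9021), -13736) = Add(Add(Mul(Rational(2, 63), Pow(Add(-8, -1), -2), Add(-1323, Mul(5, Add(-8, -1)))), 9021), -13736) = Add(Add(Mul(Rational(2, 63), Pow(-9, -2), Add(-1323, Mul(5, -9))), 9021), -13736) = Add(Add(Mul(Rational(2, 63), Rational(1, 81), Add(-1323, -45)), 9021), -13736) = Add(Add(Mul(Rational(2, 63), Rational(1, 81), -1368), 9021), -13736) = Add(Add(Rational(-304, 567), 9021), -13736) = Add(Rational(5114603, 567), -13736) = Rational(-2673709, 567)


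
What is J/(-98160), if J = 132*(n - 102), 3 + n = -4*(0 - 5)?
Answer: 187/1636 ≈ 0.11430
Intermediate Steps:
n = 17 (n = -3 - 4*(0 - 5) = -3 - 4*(-5) = -3 + 20 = 17)
J = -11220 (J = 132*(17 - 102) = 132*(-85) = -11220)
J/(-98160) = -11220/(-98160) = -11220*(-1/98160) = 187/1636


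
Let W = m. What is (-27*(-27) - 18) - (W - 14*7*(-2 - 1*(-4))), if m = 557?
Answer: 350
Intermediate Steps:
W = 557
(-27*(-27) - 18) - (W - 14*7*(-2 - 1*(-4))) = (-27*(-27) - 18) - (557 - 14*7*(-2 - 1*(-4))) = (729 - 18) - (557 - 98*(-2 + 4)) = 711 - (557 - 98*2) = 711 - (557 - 1*196) = 711 - (557 - 196) = 711 - 1*361 = 711 - 361 = 350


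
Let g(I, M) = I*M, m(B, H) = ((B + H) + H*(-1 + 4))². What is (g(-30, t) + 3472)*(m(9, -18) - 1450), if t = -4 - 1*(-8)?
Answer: 8443688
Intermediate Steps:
t = 4 (t = -4 + 8 = 4)
m(B, H) = (B + 4*H)² (m(B, H) = ((B + H) + H*3)² = ((B + H) + 3*H)² = (B + 4*H)²)
(g(-30, t) + 3472)*(m(9, -18) - 1450) = (-30*4 + 3472)*((9 + 4*(-18))² - 1450) = (-120 + 3472)*((9 - 72)² - 1450) = 3352*((-63)² - 1450) = 3352*(3969 - 1450) = 3352*2519 = 8443688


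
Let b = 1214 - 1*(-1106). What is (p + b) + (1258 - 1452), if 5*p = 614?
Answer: 11244/5 ≈ 2248.8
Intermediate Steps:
p = 614/5 (p = (⅕)*614 = 614/5 ≈ 122.80)
b = 2320 (b = 1214 + 1106 = 2320)
(p + b) + (1258 - 1452) = (614/5 + 2320) + (1258 - 1452) = 12214/5 - 194 = 11244/5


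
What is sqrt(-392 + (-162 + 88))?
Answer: I*sqrt(466) ≈ 21.587*I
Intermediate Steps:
sqrt(-392 + (-162 + 88)) = sqrt(-392 - 74) = sqrt(-466) = I*sqrt(466)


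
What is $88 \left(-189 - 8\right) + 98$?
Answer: $-17238$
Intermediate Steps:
$88 \left(-189 - 8\right) + 98 = 88 \left(-197\right) + 98 = -17336 + 98 = -17238$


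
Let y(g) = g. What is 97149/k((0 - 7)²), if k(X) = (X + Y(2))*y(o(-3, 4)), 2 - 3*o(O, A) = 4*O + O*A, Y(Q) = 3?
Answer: 22419/104 ≈ 215.57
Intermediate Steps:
o(O, A) = ⅔ - 4*O/3 - A*O/3 (o(O, A) = ⅔ - (4*O + O*A)/3 = ⅔ - (4*O + A*O)/3 = ⅔ + (-4*O/3 - A*O/3) = ⅔ - 4*O/3 - A*O/3)
k(X) = 26 + 26*X/3 (k(X) = (X + 3)*(⅔ - 4/3*(-3) - ⅓*4*(-3)) = (3 + X)*(⅔ + 4 + 4) = (3 + X)*(26/3) = 26 + 26*X/3)
97149/k((0 - 7)²) = 97149/(26 + 26*(0 - 7)²/3) = 97149/(26 + (26/3)*(-7)²) = 97149/(26 + (26/3)*49) = 97149/(26 + 1274/3) = 97149/(1352/3) = 97149*(3/1352) = 22419/104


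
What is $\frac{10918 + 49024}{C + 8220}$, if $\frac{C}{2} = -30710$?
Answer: $- \frac{29971}{26600} \approx -1.1267$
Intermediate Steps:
$C = -61420$ ($C = 2 \left(-30710\right) = -61420$)
$\frac{10918 + 49024}{C + 8220} = \frac{10918 + 49024}{-61420 + 8220} = \frac{59942}{-53200} = 59942 \left(- \frac{1}{53200}\right) = - \frac{29971}{26600}$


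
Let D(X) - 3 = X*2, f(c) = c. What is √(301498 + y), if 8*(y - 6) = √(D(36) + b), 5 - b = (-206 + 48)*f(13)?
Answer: √(4824064 + 2*√2134)/4 ≈ 549.10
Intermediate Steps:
D(X) = 3 + 2*X (D(X) = 3 + X*2 = 3 + 2*X)
b = 2059 (b = 5 - (-206 + 48)*13 = 5 - (-158)*13 = 5 - 1*(-2054) = 5 + 2054 = 2059)
y = 6 + √2134/8 (y = 6 + √((3 + 2*36) + 2059)/8 = 6 + √((3 + 72) + 2059)/8 = 6 + √(75 + 2059)/8 = 6 + √2134/8 ≈ 11.774)
√(301498 + y) = √(301498 + (6 + √2134/8)) = √(301504 + √2134/8)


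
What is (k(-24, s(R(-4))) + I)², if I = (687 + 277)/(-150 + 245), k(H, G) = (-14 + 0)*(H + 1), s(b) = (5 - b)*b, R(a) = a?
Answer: 995654916/9025 ≈ 1.1032e+5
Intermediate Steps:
s(b) = b*(5 - b)
k(H, G) = -14 - 14*H (k(H, G) = -14*(1 + H) = -14 - 14*H)
I = 964/95 ≈ 10.147
(k(-24, s(R(-4))) + I)² = ((-14 - 14*(-24)) + 964/95)² = ((-14 + 336) + 964/95)² = (322 + 964/95)² = (31554/95)² = 995654916/9025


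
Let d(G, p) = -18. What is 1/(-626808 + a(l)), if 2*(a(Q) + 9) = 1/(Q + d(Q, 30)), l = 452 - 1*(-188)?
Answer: -1244/779760347 ≈ -1.5954e-6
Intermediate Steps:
l = 640 (l = 452 + 188 = 640)
a(Q) = -9 + 1/(2*(-18 + Q)) (a(Q) = -9 + 1/(2*(Q - 18)) = -9 + 1/(2*(-18 + Q)))
1/(-626808 + a(l)) = 1/(-626808 + (325 - 18*640)/(2*(-18 + 640))) = 1/(-626808 + (1/2)*(325 - 11520)/622) = 1/(-626808 + (1/2)*(1/622)*(-11195)) = 1/(-626808 - 11195/1244) = 1/(-779760347/1244) = -1244/779760347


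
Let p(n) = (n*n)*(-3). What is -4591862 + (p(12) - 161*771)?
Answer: -4716425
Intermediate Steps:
p(n) = -3*n**2 (p(n) = n**2*(-3) = -3*n**2)
-4591862 + (p(12) - 161*771) = -4591862 + (-3*12**2 - 161*771) = -4591862 + (-3*144 - 124131) = -4591862 + (-432 - 124131) = -4591862 - 124563 = -4716425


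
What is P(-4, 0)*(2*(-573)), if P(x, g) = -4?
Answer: 4584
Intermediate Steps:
P(-4, 0)*(2*(-573)) = -8*(-573) = -4*(-1146) = 4584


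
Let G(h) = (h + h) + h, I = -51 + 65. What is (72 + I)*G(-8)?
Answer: -2064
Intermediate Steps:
I = 14
G(h) = 3*h (G(h) = 2*h + h = 3*h)
(72 + I)*G(-8) = (72 + 14)*(3*(-8)) = 86*(-24) = -2064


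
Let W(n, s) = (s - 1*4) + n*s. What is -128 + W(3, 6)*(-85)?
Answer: -1828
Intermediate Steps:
W(n, s) = -4 + s + n*s (W(n, s) = (s - 4) + n*s = (-4 + s) + n*s = -4 + s + n*s)
-128 + W(3, 6)*(-85) = -128 + (-4 + 6 + 3*6)*(-85) = -128 + (-4 + 6 + 18)*(-85) = -128 + 20*(-85) = -128 - 1700 = -1828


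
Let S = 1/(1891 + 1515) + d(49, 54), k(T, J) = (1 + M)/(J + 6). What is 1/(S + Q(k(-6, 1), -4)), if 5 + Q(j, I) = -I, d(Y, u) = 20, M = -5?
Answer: 3406/64715 ≈ 0.052631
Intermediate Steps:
k(T, J) = -4/(6 + J) (k(T, J) = (1 - 5)/(J + 6) = -4/(6 + J))
Q(j, I) = -5 - I
S = 68121/3406 (S = 1/(1891 + 1515) + 20 = 1/3406 + 20 = 68121/3406 ≈ 20.000)
1/(S + Q(k(-6, 1), -4)) = 1/(68121/3406 + (-5 - 1*(-4))) = 1/(68121/3406 + (-5 + 4)) = 1/(68121/3406 - 1) = 1/(64715/3406) = 3406/64715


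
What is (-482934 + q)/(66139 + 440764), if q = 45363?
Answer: -437571/506903 ≈ -0.86322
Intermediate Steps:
(-482934 + q)/(66139 + 440764) = (-482934 + 45363)/(66139 + 440764) = -437571/506903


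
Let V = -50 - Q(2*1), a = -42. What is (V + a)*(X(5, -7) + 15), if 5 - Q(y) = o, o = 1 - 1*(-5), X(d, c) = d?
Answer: -1820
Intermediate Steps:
o = 6 (o = 1 + 5 = 6)
Q(y) = -1 (Q(y) = 5 - 1*6 = 5 - 6 = -1)
V = -49 (V = -50 - 1*(-1) = -50 + 1 = -49)
(V + a)*(X(5, -7) + 15) = (-49 - 42)*(5 + 15) = -91*20 = -1820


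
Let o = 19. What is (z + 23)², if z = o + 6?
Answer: 2304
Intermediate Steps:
z = 25 (z = 19 + 6 = 25)
(z + 23)² = (25 + 23)² = 48² = 2304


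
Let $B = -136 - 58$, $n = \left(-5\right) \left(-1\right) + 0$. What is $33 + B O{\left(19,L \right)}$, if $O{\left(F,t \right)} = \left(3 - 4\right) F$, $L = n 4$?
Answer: $3719$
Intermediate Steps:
$n = 5$ ($n = 5 + 0 = 5$)
$L = 20$ ($L = 5 \cdot 4 = 20$)
$O{\left(F,t \right)} = - F$
$B = -194$ ($B = -136 - 58 = -194$)
$33 + B O{\left(19,L \right)} = 33 - 194 \left(\left(-1\right) 19\right) = 33 - -3686 = 33 + 3686 = 3719$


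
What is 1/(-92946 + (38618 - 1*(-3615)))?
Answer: -1/50713 ≈ -1.9719e-5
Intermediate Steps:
1/(-92946 + (38618 - 1*(-3615))) = 1/(-92946 + (38618 + 3615)) = 1/(-92946 + 42233) = 1/(-50713) = -1/50713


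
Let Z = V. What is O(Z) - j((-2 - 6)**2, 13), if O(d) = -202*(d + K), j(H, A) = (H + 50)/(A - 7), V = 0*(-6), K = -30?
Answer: 6041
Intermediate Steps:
V = 0
Z = 0
j(H, A) = (50 + H)/(-7 + A)
O(d) = 6060 - 202*d (O(d) = -202*(d - 30) = -202*(-30 + d) = 6060 - 202*d)
O(Z) - j((-2 - 6)**2, 13) = (6060 - 202*0) - (50 + (-2 - 6)**2)/(-7 + 13) = (6060 + 0) - (50 + (-8)**2)/6 = 6060 - (50 + 64)/6 = 6060 - 114/6 = 6060 - 1*19 = 6060 - 19 = 6041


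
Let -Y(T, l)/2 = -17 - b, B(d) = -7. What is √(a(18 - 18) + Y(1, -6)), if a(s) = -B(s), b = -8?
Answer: 5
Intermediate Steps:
Y(T, l) = 18 (Y(T, l) = -2*(-17 - 1*(-8)) = -2*(-17 + 8) = -2*(-9) = 18)
a(s) = 7 (a(s) = -1*(-7) = 7)
√(a(18 - 18) + Y(1, -6)) = √(7 + 18) = √25 = 5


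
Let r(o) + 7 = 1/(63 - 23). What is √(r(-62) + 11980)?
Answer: √4789210/20 ≈ 109.42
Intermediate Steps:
r(o) = -279/40 (r(o) = -7 + 1/(63 - 23) = -7 + 1/40 = -279/40)
√(r(-62) + 11980) = √(-279/40 + 11980) = √(478921/40) = √4789210/20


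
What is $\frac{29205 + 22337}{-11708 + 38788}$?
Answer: $\frac{25771}{13540} \approx 1.9033$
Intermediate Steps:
$\frac{29205 + 22337}{-11708 + 38788} = \frac{51542}{27080} = 51542 \cdot \frac{1}{27080} = \frac{25771}{13540}$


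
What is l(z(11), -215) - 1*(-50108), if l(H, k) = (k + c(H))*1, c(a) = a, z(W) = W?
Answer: 49904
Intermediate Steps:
l(H, k) = H + k (l(H, k) = (k + H)*1 = (H + k)*1 = H + k)
l(z(11), -215) - 1*(-50108) = (11 - 215) - 1*(-50108) = -204 + 50108 = 49904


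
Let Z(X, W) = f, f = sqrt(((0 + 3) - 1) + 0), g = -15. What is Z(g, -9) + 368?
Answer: 368 + sqrt(2) ≈ 369.41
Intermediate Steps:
f = sqrt(2) (f = sqrt((3 - 1) + 0) = sqrt(2 + 0) = sqrt(2) ≈ 1.4142)
Z(X, W) = sqrt(2)
Z(g, -9) + 368 = sqrt(2) + 368 = 368 + sqrt(2)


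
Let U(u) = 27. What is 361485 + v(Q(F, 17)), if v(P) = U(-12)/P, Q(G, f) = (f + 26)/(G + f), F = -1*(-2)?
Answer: 15544368/43 ≈ 3.6150e+5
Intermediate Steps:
F = 2
Q(G, f) = (26 + f)/(G + f)
v(P) = 27/P
361485 + v(Q(F, 17)) = 361485 + 27/(((26 + 17)/(2 + 17))) = 361485 + 27/((43/19)) = 361485 + 27/(((1/19)*43)) = 361485 + 27/(43/19) = 361485 + 27*(19/43) = 361485 + 513/43 = 15544368/43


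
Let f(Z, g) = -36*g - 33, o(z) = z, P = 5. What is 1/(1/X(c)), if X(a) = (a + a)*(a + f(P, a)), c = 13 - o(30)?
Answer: -19108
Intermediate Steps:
c = -17 (c = 13 - 1*30 = 13 - 30 = -17)
f(Z, g) = -33 - 36*g
X(a) = 2*a*(-33 - 35*a) (X(a) = (a + a)*(a + (-33 - 36*a)) = (2*a)*(-33 - 35*a) = 2*a*(-33 - 35*a))
1/(1/X(c)) = 1/(1/(-2*(-17)*(33 + 35*(-17)))) = 1/(1/(-2*(-17)*(33 - 595))) = 1/(1/(-2*(-17)*(-562))) = 1/(1/(-19108)) = 1/(-1/19108) = -19108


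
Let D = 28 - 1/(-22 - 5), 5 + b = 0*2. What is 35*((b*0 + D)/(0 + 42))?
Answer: 3785/162 ≈ 23.364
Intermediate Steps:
b = -5 (b = -5 + 0*2 = -5 + 0 = -5)
D = 757/27 (D = 28 - 1/(-27) = 28 - 1*(-1/27) = 28 + 1/27 = 757/27 ≈ 28.037)
35*((b*0 + D)/(0 + 42)) = 35*((-5*0 + 757/27)/(0 + 42)) = 35*((0 + 757/27)/42) = 35*((757/27)*(1/42)) = 35*(757/1134) = 3785/162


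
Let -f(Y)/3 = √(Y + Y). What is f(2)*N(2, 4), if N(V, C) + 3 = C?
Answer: -6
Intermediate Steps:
f(Y) = -3*√2*√Y (f(Y) = -3*√(Y + Y) = -3*√2*√Y)
N(V, C) = -3 + C
f(2)*N(2, 4) = (-3*√2*√2)*(-3 + 4) = -6*1 = -6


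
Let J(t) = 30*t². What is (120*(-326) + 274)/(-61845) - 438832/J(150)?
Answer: -7654292/347878125 ≈ -0.022003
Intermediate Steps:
(120*(-326) + 274)/(-61845) - 438832/J(150) = (120*(-326) + 274)/(-61845) - 438832/(30*150²) = (-39120 + 274)*(-1/61845) - 438832/(30*22500) = -38846*(-1/61845) - 438832/675000 = 38846/61845 - 438832*1/675000 = 38846/61845 - 54854/84375 = -7654292/347878125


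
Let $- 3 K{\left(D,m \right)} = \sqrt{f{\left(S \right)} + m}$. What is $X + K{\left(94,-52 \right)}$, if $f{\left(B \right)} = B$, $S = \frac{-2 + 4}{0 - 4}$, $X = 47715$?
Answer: $47715 - \frac{i \sqrt{210}}{6} \approx 47715.0 - 2.4152 i$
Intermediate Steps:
$S = - \frac{1}{2}$ ($S = \frac{2}{-4} = 2 \left(- \frac{1}{4}\right) = - \frac{1}{2} \approx -0.5$)
$K{\left(D,m \right)} = - \frac{\sqrt{- \frac{1}{2} + m}}{3}$
$X + K{\left(94,-52 \right)} = 47715 - \frac{\sqrt{-2 + 4 \left(-52\right)}}{6} = 47715 - \frac{\sqrt{-2 - 208}}{6} = 47715 - \frac{\sqrt{-210}}{6} = 47715 - \frac{i \sqrt{210}}{6}$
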